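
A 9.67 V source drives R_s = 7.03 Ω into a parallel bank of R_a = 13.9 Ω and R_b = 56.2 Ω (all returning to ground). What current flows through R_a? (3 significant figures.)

Combine the parallel branches: R_p = (1/13.9 + 1/56.2)⁻¹ = 11.14 Ω.
Node voltage V_A = V_DC · R_p/(R_s + R_p) = 9.67 × 0.6132 = 5.929 V.
Branch current I = V_A/R_a = 5.929/13.9 = 0.4266 A.

I ≈ 0.427 A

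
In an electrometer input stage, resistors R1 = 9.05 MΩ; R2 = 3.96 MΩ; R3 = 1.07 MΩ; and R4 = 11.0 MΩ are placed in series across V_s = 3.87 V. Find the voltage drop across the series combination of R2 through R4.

Series total: ΣR = 9.05 + 3.96 + 1.07 + 11.0 = 25.08 MΩ.
R_{R2..R4} = 3.96 + 1.07 + 11.0 = 16.03 MΩ.
By the voltage-divider rule, V = 3.87 × 16.03/25.08 = 2.474 V.

V ≈ 2.47 V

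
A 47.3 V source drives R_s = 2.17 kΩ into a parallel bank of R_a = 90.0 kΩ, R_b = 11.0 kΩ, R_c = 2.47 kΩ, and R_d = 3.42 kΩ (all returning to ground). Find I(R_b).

Parallel bank: R_p = 1/(1/90.0 + 1/11.0 + 1/2.47 + 1/3.42) = 1.251 kΩ.
Node voltage V_A = V_in · R_p/(R_s + R_p) = 47.3 × 0.3657 = 17.30 V.
I(R_b) = V_A / R_b = 17.30/11.0 = 1.573 mA.

I ≈ 1.57 mA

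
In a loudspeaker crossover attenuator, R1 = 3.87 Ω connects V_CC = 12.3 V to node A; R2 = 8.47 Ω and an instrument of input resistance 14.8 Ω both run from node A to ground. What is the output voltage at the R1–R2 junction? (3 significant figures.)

The load sits in parallel with R2, giving an effective lower resistance R2' = R2·R_L/(R2+R_L) = 5.387 Ω.
Now apply the divider: V_out = 12.3 × 0.5819 = 7.158 V.

V_out ≈ 7.16 V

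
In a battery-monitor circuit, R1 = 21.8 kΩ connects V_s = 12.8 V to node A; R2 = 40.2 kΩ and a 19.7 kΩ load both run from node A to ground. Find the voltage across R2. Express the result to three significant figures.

First combine the lower leg with the load: R2 ‖ R_L = 13.22 kΩ.
Then V_out = V_s · R2'/(R1 + R2') = 12.8 × 13.22/35.02 = 4.832 V.

V_out ≈ 4.83 V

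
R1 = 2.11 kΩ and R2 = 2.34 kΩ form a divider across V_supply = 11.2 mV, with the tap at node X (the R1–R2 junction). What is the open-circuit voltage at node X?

V_th ≈ 5.89 mV

With X open, the divider is unloaded: V_th = 11.2 × 2.34/4.450 = 5.889 mV.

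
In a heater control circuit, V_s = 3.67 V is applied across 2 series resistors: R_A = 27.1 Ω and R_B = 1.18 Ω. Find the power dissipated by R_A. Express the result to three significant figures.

Series current I = V_s/ΣR = 3.67/28.28 = 0.1298 A.
P = I²R = 0.01684 × 27.1 = 0.4564 W.

P ≈ 0.456 W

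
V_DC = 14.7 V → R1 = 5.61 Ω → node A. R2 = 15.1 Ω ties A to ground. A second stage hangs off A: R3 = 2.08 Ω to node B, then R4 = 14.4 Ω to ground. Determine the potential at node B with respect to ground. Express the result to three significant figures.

Node A sees R2 in parallel with the series input of stage 2, R3 + R4 = 16.48 Ω.
R2 ‖ (R3+R4) = 7.880 Ω.
So V_A = 14.7 × 0.5841 = 8.587 V.
Then the unloaded second divider: V_B = V_A × R4/(R3+R4) = 8.587 × 0.8738 = 7.503 V.

V_B ≈ 7.50 V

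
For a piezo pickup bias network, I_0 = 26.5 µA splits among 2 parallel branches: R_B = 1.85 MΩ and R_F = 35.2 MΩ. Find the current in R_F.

I ≈ 1.32 µA

Two-branch current divider: I_k = I_0 · R_other/(R_1 + R_2).
So I = 26.5 × 1.85/37.05 = 1.323 µA.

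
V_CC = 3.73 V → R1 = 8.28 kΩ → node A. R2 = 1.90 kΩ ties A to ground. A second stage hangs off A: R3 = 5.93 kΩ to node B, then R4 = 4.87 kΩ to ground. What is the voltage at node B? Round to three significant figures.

Looking into the second stage from A: R3 + R4 = 10.80 kΩ appears in parallel with R2.
R2 ‖ (R3+R4) = 1.616 kΩ.
So V_A = 3.73 × 0.1633 = 0.6090 V.
Then the unloaded second divider: V_B = V_A × R4/(R3+R4) = 0.6090 × 0.4509 = 0.2746 V.

V_B ≈ 0.275 V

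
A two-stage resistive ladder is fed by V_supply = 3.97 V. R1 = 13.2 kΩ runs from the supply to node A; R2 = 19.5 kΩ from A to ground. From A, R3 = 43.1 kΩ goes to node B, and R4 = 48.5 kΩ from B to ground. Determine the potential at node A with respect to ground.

V_A ≈ 2.18 V

Node A sees R2 in parallel with the series input of stage 2, R3 + R4 = 91.60 kΩ.
Effective lower resistance at A: R2 ‖ 91.60 = 16.08 kΩ.
So V_A = 3.97 × 0.5491 = 2.180 V.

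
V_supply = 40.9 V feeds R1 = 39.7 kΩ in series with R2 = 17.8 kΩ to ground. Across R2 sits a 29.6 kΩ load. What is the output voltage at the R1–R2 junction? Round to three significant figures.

V_out ≈ 8.95 V

First combine the lower leg with the load: R2 ‖ R_L = 11.12 kΩ.
Now apply the divider: V_out = 40.9 × 0.2187 = 8.947 V.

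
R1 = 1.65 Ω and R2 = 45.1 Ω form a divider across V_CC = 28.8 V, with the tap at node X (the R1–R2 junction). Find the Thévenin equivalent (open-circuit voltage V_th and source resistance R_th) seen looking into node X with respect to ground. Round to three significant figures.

Open-circuit (no load on X): V_th = V_CC · R2/(R1 + R2) = 28.8 × 45.1/(1.650 + 45.1) = 27.78 V.
Zeroing V_CC shorts the top of R1 to ground, so R_th = R1 ‖ R2 = 1.592 Ω.

V_th ≈ 27.8 V, R_th ≈ 1.59 Ω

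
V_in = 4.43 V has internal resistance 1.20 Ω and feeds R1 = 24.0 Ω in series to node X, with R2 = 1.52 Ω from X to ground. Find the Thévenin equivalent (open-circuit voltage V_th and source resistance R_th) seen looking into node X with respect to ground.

R1' = 1.20 + 24.0 = 25.20 Ω (source resistance + R1).
V_th is the unloaded tap voltage: V_in · R2/(R1'+R2) = 4.43 × 0.05689 = 0.2520 V.
Looking into X with the source shorted: R_th = R1'·R2/(R1'+R2) = 25.20 × 1.52/26.72 = 1.434 Ω.

V_th ≈ 0.252 V, R_th ≈ 1.43 Ω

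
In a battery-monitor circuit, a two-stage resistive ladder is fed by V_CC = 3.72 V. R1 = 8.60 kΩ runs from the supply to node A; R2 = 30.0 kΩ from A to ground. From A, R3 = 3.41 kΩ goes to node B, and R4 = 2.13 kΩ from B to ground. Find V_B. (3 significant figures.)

Looking into the second stage from A: R3 + R4 = 5.540 kΩ appears in parallel with R2.
Effective lower resistance at A: R2 ‖ 5.540 = 4.676 kΩ.
So V_A = 3.72 × 0.3522 = 1.310 V.
V_B = V_A × 0.3845 = 0.5038 V.

V_B ≈ 0.504 V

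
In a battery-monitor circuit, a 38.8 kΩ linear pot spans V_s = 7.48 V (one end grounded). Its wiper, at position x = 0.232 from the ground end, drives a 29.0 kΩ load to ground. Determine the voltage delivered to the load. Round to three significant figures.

Split the track: R_lower = x·R_p = 9.002 kΩ, R_upper = (1−x)·R_p = 29.80 kΩ.
R_L loads the lower segment: effective lower R = 6.869 kΩ.
V_out = 7.48 × 6.869/(29.80 + 6.869) = 1.401 V.

V_out ≈ 1.40 V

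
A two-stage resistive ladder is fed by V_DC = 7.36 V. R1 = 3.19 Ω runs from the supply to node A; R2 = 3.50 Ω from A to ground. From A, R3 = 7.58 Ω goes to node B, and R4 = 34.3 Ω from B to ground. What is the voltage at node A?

Node A sees R2 in parallel with the series input of stage 2, R3 + R4 = 41.88 Ω.
Effective lower resistance at A: R2 ‖ 41.88 = 3.230 Ω.
First divider: V_A = V_DC · 3.230/(3.19 + 3.230) = 3.703 V.

V_A ≈ 3.70 V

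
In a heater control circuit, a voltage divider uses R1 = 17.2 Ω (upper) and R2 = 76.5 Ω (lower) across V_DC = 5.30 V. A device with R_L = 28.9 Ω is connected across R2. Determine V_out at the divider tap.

First combine the lower leg with the load: R2 ‖ R_L = 20.98 Ω.
Voltage divider with the loaded lower leg: V_out = 5.30 × 20.98/(17.2 + 20.98) = 5.30 × 0.5495 = 2.912 V.
(Unloaded it would be 4.33 V; the load pulls it down.)

V_out ≈ 2.91 V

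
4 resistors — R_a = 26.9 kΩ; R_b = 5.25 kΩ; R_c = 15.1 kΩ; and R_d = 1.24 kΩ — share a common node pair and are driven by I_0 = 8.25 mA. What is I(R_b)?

ΣG = 1/26.9 + 1/5.25 + 1/15.1 + 1/1.24 = 1.100.
R_b takes the fraction G_k/ΣG = 0.1905/1.100 = 0.1731, so I = 8.25 × 0.1731 = 1.428 mA.

I ≈ 1.43 mA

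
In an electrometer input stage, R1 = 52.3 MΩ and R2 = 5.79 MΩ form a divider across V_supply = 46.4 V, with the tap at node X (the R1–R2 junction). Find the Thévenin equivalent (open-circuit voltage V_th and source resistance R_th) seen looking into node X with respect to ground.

V_th ≈ 4.62 V, R_th ≈ 5.21 MΩ

V_th is the unloaded tap voltage: V_supply · R2/(R1+R2) = 46.4 × 0.09967 = 4.625 V.
With V_supply suppressed (replaced by a short), R_th = R1 ‖ R2 = (52.30 × 5.79)/(52.30 + 5.79) = 5.213 MΩ.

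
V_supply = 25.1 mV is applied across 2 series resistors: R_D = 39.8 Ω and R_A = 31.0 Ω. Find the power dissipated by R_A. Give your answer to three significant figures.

ΣR = 70.80 Ω → I = 25.1/70.80 = 0.3545 mA.
V(R_A) = I·R = 10.99 mV; P = V·I = 10.99 × 0.3545 = 3.896 µW.

P ≈ 3.90 µW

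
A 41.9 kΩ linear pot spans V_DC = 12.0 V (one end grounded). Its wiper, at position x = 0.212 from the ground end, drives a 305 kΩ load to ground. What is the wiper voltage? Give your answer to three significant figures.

V_out ≈ 2.49 V

Split the track: R_lower = x·R_p = 8.883 kΩ, R_upper = (1−x)·R_p = 33.02 kΩ.
R_L loads the lower segment: effective lower R = 8.631 kΩ.
Loaded-divider output: V_out = 12.0 × 0.2072 = 2.487 V.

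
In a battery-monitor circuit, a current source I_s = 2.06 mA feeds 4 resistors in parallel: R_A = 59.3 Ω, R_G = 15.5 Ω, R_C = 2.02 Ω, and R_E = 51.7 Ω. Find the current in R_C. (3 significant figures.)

ΣG = 1/59.3 + 1/15.5 + 1/2.02 + 1/51.7 = 0.5958.
By the current-divider rule, I = I_s · G_k/ΣG = 2.06 × 0.8309 = 1.712 mA.

I ≈ 1.71 mA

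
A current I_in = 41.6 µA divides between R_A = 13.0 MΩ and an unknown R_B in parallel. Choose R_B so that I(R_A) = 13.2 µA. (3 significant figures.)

R_B ≈ 6.04 MΩ

In a two-way split, I_A/I_in = R_B/(R_A + R_B).
With f = 0.3173, R_B = R_A · f/(1−f) = 13.0 × 0.4648 = 6.042 MΩ.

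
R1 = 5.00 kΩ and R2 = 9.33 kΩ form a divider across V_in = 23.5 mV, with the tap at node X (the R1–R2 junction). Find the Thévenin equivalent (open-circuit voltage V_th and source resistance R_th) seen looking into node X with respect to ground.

With X open, the divider is unloaded: V_th = 23.5 × 9.33/14.33 = 15.30 mV.
With V_in suppressed (replaced by a short), R_th = R1 ‖ R2 = (5.000 × 9.33)/(5.000 + 9.33) = 3.255 kΩ.

V_th ≈ 15.3 mV, R_th ≈ 3.26 kΩ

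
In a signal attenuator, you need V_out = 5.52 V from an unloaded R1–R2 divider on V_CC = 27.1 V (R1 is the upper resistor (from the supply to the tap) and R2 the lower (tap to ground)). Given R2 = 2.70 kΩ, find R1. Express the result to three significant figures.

R1 ≈ 10.6 kΩ

Required fraction k = V_out/V_CC = 0.2037.
So R1 = R2 · (V_CC/V_out − 1) = 2.70 × (27.1/5.52 − 1) = 2.70 × 3.909 = 10.56 kΩ.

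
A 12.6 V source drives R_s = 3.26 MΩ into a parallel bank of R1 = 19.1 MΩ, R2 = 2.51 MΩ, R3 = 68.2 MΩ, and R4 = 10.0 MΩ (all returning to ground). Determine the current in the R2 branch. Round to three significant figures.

I ≈ 1.77 µA

Equivalent of the parallel group: R_p = 1.769 MΩ.
V_A by voltage divider: V_A = 12.6 × 1.769/(3.26 + 1.769) = 4.431 V.
I(R2) = V_A / R2 = 4.431/2.51 = 1.766 µA.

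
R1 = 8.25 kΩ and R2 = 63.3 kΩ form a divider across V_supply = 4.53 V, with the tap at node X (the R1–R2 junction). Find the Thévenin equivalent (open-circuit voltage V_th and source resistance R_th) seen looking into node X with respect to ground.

V_th ≈ 4.01 V, R_th ≈ 7.30 kΩ

Open-circuit (no load on X): V_th = V_supply · R2/(R1 + R2) = 4.53 × 63.3/(8.250 + 63.3) = 4.008 V.
Looking into X with the source shorted: R_th = R1·R2/(R1+R2) = 8.250 × 63.3/71.55 = 7.299 kΩ.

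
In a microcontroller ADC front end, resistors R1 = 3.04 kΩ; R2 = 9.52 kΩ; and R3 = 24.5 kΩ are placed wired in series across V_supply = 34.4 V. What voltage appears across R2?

Total series resistance ΣR = 3.04 + 9.52 + 24.5 = 37.06 kΩ.
By the voltage-divider rule, V = 34.4 × 9.520/37.06 = 8.837 V.

V ≈ 8.84 V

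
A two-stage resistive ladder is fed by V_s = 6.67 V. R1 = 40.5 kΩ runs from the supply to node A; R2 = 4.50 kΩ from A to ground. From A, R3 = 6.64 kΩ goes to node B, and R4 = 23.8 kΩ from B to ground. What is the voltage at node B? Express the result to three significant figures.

Node A sees R2 in parallel with the series input of stage 2, R3 + R4 = 30.44 kΩ.
R2 ‖ (R3+R4) = 3.920 kΩ.
V_A = 6.67 × 3.920/(40.5 + 3.920) = 0.5887 V.
Then the unloaded second divider: V_B = V_A × R4/(R3+R4) = 0.5887 × 0.7819 = 0.4603 V.

V_B ≈ 0.460 V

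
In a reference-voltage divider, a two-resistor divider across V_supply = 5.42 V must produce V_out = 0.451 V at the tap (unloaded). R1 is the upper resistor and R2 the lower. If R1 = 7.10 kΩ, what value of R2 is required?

R2 ≈ 0.644 kΩ

V_out/V_supply = R2/(R1+R2) = 0.08321.
R2 = R1 · 0.08321/(1 − 0.08321) = 0.6444 kΩ.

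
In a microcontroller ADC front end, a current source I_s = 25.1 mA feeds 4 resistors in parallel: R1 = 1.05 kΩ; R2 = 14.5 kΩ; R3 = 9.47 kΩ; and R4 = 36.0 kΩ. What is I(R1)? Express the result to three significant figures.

Total conductance ΣG = 1/1.05 + 1/14.5 + 1/9.47 + 1/36.0 = 1.155 (units of 1/kΩ).
Current divider: I(R1) = I_s · G_k/ΣG = 25.1 × (0.9524/1.155) = 25.1 × 0.8248 = 20.70 mA.

I ≈ 20.7 mA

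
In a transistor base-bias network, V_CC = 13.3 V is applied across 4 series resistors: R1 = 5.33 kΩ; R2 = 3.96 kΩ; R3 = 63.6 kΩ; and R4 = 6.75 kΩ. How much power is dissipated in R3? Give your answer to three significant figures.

P ≈ 1.77 mW

The common current is I = 13.3/79.64 = 0.1670 mA.
P = I²R = 0.02789 × 63.6 = 1.774 mW.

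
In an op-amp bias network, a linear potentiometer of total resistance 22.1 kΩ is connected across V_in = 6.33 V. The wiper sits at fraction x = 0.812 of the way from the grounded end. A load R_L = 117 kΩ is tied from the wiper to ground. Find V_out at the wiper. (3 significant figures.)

Lower segment x·R_p = 17.95 kΩ; upper segment (1−x)·R_p = 4.155 kΩ.
Lower segment in parallel with the load: 17.95 ‖ 117 = 15.56 kΩ.
Loaded-divider output: V_out = 6.33 × 0.7892 = 4.996 V.

V_out ≈ 5.00 V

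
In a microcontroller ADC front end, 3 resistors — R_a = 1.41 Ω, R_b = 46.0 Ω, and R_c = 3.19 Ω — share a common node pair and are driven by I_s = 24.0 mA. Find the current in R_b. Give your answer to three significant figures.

I ≈ 0.500 mA

Total conductance ΣG = 1/1.41 + 1/46.0 + 1/3.19 = 1.044 (units of 1/Ω).
R_b takes the fraction G_k/ΣG = 0.02174/1.044 = 0.02081, so I = 24.0 × 0.02081 = 0.4995 mA.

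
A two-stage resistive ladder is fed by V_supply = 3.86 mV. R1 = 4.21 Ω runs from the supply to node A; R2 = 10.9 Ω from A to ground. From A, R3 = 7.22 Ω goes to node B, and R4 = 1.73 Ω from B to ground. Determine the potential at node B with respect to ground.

The second stage (R3 + R4 = 8.950 Ω) loads node A in parallel with R2.
Effective lower resistance at A: R2 ‖ 8.950 = 4.915 Ω.
So V_A = 3.86 × 0.5386 = 2.079 mV.
Then the unloaded second divider: V_B = V_A × R4/(R3+R4) = 2.079 × 0.1933 = 0.4019 mV.

V_B ≈ 0.402 mV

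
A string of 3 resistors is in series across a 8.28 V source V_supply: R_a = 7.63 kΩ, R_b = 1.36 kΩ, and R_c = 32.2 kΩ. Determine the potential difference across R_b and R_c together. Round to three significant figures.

ΣR = 7.63 + 1.36 + 32.2 = 41.19 kΩ.
R_{R_b..R_c} = 1.36 + 32.2 = 33.56 kΩ.
V = V_supply · R/ΣR = 8.28 × 0.8148 = 6.746 V.

V ≈ 6.75 V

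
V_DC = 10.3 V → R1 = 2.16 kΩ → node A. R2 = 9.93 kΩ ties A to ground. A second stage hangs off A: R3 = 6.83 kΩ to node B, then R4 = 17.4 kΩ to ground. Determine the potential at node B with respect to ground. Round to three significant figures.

Looking into the second stage from A: R3 + R4 = 24.23 kΩ appears in parallel with R2.
R2 ‖ (R3+R4) = 7.043 kΩ.
V_A = 10.3 × 7.043/(2.16 + 7.043) = 7.883 V.
Then the unloaded second divider: V_B = V_A × R4/(R3+R4) = 7.883 × 0.7181 = 5.661 V.

V_B ≈ 5.66 V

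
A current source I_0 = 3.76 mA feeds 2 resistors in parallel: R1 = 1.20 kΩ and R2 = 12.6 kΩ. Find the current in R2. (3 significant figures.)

With just two branches, the current splits inversely with resistance.
I(R2) = 3.76 × 1.20/(1.20 + 12.6) = 3.76 × 0.08696 = 0.3270 mA.

I ≈ 0.327 mA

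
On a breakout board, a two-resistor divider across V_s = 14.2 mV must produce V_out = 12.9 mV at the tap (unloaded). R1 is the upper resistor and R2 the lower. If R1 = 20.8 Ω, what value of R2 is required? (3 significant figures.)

V_out/V_s = R2/(R1+R2) = 0.9085.
So R2 = R1 · V_out/(V_s − V_out) = 20.8 × 12.9/(14.2 − 12.9) = 20.8 × 9.923 = 206.4 Ω.

R2 ≈ 206 Ω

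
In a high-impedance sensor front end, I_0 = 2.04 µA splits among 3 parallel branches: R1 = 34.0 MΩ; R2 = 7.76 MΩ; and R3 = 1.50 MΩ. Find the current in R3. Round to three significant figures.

Total conductance ΣG = 1/34.0 + 1/7.76 + 1/1.50 = 0.8249 (units of 1/MΩ).
R3 takes the fraction G_k/ΣG = 0.6667/0.8249 = 0.8081, so I = 2.04 × 0.8081 = 1.649 µA.

I ≈ 1.65 µA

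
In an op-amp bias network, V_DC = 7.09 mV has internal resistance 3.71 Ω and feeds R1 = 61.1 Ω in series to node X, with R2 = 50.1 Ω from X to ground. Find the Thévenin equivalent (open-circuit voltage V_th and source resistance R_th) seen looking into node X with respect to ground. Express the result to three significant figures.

R1' = 3.71 + 61.1 = 64.81 Ω (source resistance + R1).
V_th is the unloaded tap voltage: V_DC · R2/(R1'+R2) = 7.09 × 0.4360 = 3.091 mV.
With V_DC suppressed (replaced by a short), R_th = R1' ‖ R2 = (64.81 × 50.1)/(64.81 + 50.1) = 28.26 Ω.

V_th ≈ 3.09 mV, R_th ≈ 28.3 Ω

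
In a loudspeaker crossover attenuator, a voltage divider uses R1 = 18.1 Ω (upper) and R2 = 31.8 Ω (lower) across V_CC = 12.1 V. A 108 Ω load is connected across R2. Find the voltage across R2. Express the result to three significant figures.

V_out ≈ 6.97 V

First combine the lower leg with the load: R2 ‖ R_L = 24.57 Ω.
Voltage divider with the loaded lower leg: V_out = 12.1 × 24.57/(18.1 + 24.57) = 12.1 × 0.5758 = 6.967 V.
(Unloaded it would be 7.71 V; the load pulls it down.)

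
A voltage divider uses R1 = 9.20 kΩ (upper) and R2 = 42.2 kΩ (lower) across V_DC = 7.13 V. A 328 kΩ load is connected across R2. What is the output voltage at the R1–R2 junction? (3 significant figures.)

V_out ≈ 5.72 V

R2 ‖ R_L = (42.2 × 328)/(42.2 + 328) = 37.39 kΩ.
Now apply the divider: V_out = 7.13 × 0.8025 = 5.722 V.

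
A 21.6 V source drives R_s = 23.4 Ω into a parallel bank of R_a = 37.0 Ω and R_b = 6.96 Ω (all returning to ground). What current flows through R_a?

I ≈ 0.117 A

Equivalent of the parallel group: R_p = 5.858 Ω.
V_A by voltage divider: V_A = 21.6 × 5.858/(23.4 + 5.858) = 4.325 V.
Branch current I = V_A/R_a = 4.325/37.0 = 0.1169 A.
(Equivalently: I_total = 0.7383 A, then current-divider fraction G_k/ΣG = 0.1583.)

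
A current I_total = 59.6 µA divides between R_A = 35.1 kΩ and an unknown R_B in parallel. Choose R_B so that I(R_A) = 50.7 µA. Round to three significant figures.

R_B ≈ 200 kΩ

In a two-way split, I_A/I_total = R_B/(R_A + R_B).
With f = 0.8507, R_B = R_A · f/(1−f) = 35.1 × 5.697 = 200.0 kΩ.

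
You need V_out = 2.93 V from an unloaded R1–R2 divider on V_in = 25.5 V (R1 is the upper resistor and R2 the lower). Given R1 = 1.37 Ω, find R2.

Required fraction k = V_out/V_in = 0.1149.
So R2 = R1 · V_out/(V_in − V_out) = 1.37 × 2.93/(25.5 − 2.93) = 1.37 × 0.1298 = 0.1779 Ω.

R2 ≈ 0.178 Ω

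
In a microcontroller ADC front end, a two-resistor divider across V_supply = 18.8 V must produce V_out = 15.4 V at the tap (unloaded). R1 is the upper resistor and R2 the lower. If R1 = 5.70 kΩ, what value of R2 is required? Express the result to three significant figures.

R2 ≈ 25.8 kΩ

Required fraction k = V_out/V_supply = 0.8191.
Rearranging, R2 = R1·k/(1−k) = 5.70 × 4.529 = 25.82 kΩ.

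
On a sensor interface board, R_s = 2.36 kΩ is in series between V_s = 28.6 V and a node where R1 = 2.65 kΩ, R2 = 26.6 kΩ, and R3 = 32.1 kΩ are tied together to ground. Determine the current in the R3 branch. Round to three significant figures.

I ≈ 0.434 mA

Combine the parallel branches: R_p = (1/2.65 + 1/26.6 + 1/32.1)⁻¹ = 2.242 kΩ.
V_A by voltage divider: V_A = 28.6 × 2.242/(2.36 + 2.242) = 13.93 V.
I(R3) = V_A / R3 = 13.93/32.1 = 0.4340 mA.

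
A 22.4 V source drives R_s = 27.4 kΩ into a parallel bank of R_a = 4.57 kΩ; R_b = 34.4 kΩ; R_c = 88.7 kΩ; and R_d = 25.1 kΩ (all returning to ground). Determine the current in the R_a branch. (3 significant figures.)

Parallel bank: R_p = 1/(1/4.57 + 1/34.4 + 1/88.7 + 1/25.1) = 3.344 kΩ.
V_A by voltage divider: V_A = 22.4 × 3.344/(27.4 + 3.344) = 2.437 V.
Branch current I = V_A/R_a = 2.437/4.57 = 0.5332 mA.

I ≈ 0.533 mA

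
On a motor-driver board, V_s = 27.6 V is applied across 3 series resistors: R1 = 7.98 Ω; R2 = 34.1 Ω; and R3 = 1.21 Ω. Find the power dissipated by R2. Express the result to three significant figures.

ΣR = 43.29 Ω → I = 27.6/43.29 = 0.6376 A.
P(R2) = I²·R2 = (0.6376)² × 34.1 = 13.86 W.

P ≈ 13.9 W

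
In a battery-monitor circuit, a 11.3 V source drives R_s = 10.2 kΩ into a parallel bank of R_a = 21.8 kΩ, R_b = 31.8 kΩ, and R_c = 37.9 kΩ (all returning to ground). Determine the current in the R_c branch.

Parallel bank: R_p = 1/(1/21.8 + 1/31.8 + 1/37.9) = 9.643 kΩ.
Node voltage V_A = V_CC · R_p/(R_s + R_p) = 11.3 × 0.4860 = 5.491 V.
I(R_c) = V_A / R_c = 5.491/37.9 = 0.1449 mA.

I ≈ 0.145 mA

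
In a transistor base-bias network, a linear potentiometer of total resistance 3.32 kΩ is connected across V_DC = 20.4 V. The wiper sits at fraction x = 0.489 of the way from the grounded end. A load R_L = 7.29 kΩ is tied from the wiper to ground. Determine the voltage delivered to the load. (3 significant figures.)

V_out ≈ 8.96 V

The pot divides into 1.697 kΩ above the wiper and 1.623 kΩ below.
(x·R_p) ‖ R_L = 1.328 kΩ.
Loaded-divider output: V_out = 20.4 × 0.4390 = 8.956 V.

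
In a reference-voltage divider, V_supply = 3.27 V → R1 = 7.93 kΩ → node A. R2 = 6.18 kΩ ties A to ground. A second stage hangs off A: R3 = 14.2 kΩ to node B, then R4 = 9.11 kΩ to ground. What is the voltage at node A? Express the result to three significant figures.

Node A sees R2 in parallel with the series input of stage 2, R3 + R4 = 23.31 kΩ.
R2 ‖ (R3+R4) = 4.885 kΩ.
So V_A = 3.27 × 0.3812 = 1.246 V.

V_A ≈ 1.25 V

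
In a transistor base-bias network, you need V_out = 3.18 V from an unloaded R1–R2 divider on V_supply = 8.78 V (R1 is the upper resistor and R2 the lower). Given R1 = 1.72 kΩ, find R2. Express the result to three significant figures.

Required fraction k = V_out/V_supply = 0.3622.
R2 = R1 · 0.3622/(1 − 0.3622) = 0.9767 kΩ.

R2 ≈ 0.977 kΩ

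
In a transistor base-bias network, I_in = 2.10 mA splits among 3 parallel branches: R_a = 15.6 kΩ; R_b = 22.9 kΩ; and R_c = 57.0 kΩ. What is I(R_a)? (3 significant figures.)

I ≈ 1.07 mA

Conductances: ΣG = 1/15.6 + 1/22.9 + 1/57.0 = 0.1253 (1/kΩ).
By the current-divider rule, I = I_in · G_k/ΣG = 2.10 × 0.5115 = 1.074 mA.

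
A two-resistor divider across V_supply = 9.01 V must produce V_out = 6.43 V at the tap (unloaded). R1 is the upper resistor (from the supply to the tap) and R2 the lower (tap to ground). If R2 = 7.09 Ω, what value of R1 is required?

V_out/V_supply = R2/(R1+R2) = 0.7137.
Rearranging, R1 = R2·(1−k)/k = 7.09 × 0.4012 = 2.845 Ω.

R1 ≈ 2.84 Ω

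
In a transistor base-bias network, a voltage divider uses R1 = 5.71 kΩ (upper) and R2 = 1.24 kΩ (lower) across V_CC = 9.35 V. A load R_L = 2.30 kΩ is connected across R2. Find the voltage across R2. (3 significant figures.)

The load sits in parallel with R2, giving an effective lower resistance R2' = R2·R_L/(R2+R_L) = 0.8056 kΩ.
Now apply the divider: V_out = 9.35 × 0.1236 = 1.156 V.

V_out ≈ 1.16 V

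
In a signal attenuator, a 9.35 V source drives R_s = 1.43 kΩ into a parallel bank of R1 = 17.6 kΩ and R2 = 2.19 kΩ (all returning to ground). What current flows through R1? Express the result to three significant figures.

Equivalent of the parallel group: R_p = 1.948 kΩ.
V_A by voltage divider: V_A = 9.35 × 1.948/(1.43 + 1.948) = 5.391 V.
I(R1) = V_A / R1 = 5.391/17.6 = 0.3063 mA.

I ≈ 0.306 mA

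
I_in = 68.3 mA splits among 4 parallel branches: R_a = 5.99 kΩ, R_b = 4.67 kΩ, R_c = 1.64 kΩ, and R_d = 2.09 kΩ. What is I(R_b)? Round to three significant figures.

Total conductance ΣG = 1/5.99 + 1/4.67 + 1/1.64 + 1/2.09 = 1.469 (units of 1/kΩ).
Current divider: I(R_b) = I_in · G_k/ΣG = 68.3 × (0.2141/1.469) = 68.3 × 0.1457 = 9.954 mA.

I ≈ 9.95 mA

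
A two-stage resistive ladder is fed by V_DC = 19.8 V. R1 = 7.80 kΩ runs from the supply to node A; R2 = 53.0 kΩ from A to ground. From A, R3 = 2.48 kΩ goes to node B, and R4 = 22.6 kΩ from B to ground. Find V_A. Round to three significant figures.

Node A sees R2 in parallel with the series input of stage 2, R3 + R4 = 25.08 kΩ.
Effective lower resistance at A: R2 ‖ 25.08 = 17.02 kΩ.
So V_A = 19.8 × 0.6858 = 13.58 V.

V_A ≈ 13.6 V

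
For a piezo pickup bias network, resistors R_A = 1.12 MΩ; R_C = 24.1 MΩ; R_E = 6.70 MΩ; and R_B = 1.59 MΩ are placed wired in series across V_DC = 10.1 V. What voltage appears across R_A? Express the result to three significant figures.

V ≈ 0.338 V

Total series resistance ΣR = 1.12 + 24.1 + 6.70 + 1.59 = 33.51 MΩ.
V = V_DC · R/ΣR = 10.1 × 0.03342 = 0.3376 V.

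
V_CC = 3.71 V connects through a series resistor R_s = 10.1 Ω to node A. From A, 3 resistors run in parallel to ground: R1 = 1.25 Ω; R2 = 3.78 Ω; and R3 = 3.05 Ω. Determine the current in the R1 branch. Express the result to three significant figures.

I ≈ 0.197 A

Combine the parallel branches: R_p = (1/1.25 + 1/3.78 + 1/3.05)⁻¹ = 0.7182 Ω.
V_A = 3.71 × 0.7182/10.82 = 0.2463 V.
I(R1) = V_A / R1 = 0.2463/1.25 = 0.1970 A.
(Equivalently: I_total = 0.3429 A, then current-divider fraction G_k/ΣG = 0.5745.)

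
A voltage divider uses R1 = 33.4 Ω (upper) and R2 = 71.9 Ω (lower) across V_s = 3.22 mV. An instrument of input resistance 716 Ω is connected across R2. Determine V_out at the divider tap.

V_out ≈ 2.13 mV

The load sits in parallel with R2, giving an effective lower resistance R2' = R2·R_L/(R2+R_L) = 65.34 Ω.
Then V_out = V_s · R2'/(R1 + R2') = 3.22 × 65.34/98.74 = 2.131 mV.
(Unloaded it would be 2.20 mV; the load pulls it down.)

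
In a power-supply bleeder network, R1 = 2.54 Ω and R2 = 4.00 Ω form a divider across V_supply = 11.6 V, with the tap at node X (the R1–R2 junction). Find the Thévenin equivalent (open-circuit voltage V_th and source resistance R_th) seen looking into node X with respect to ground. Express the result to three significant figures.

V_th ≈ 7.09 V, R_th ≈ 1.55 Ω

V_th is the unloaded tap voltage: V_supply · R2/(R1+R2) = 11.6 × 0.6116 = 7.095 V.
Zeroing V_supply shorts the top of R1 to ground, so R_th = R1 ‖ R2 = 1.554 Ω.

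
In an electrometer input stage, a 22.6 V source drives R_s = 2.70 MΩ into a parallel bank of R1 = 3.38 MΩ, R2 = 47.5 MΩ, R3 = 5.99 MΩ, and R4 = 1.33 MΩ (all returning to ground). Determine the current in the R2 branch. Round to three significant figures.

I ≈ 0.110 µA

Equivalent of the parallel group: R_p = 0.8092 MΩ.
Node voltage V_A = V_supply · R_p/(R_s + R_p) = 22.6 × 0.2306 = 5.212 V.
Branch current I = V_A/R2 = 5.212/47.5 = 0.1097 µA.
(Check via current divider: I_total = 6.440 µA; share G_k/ΣG = 0.01704 → same result.)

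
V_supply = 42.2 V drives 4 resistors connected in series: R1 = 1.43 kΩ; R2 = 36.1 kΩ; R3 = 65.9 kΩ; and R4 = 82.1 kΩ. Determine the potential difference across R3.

ΣR = 1.43 + 36.1 + 65.9 + 82.1 = 185.5 kΩ.
By the voltage-divider rule, V = 42.2 × 65.90/185.5 = 14.99 V.

V ≈ 15.0 V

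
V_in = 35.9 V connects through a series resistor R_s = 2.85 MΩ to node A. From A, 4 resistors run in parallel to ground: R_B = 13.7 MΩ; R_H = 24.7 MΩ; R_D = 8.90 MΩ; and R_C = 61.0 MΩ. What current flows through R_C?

I ≈ 0.348 µA

Equivalent of the parallel group: R_p = 4.128 MΩ.
V_A by voltage divider: V_A = 35.9 × 4.128/(2.85 + 4.128) = 21.24 V.
Branch current I = V_A/R_C = 21.24/61.0 = 0.3482 µA.
(Equivalently: I_total = 5.145 µA, then current-divider fraction G_k/ΣG = 0.06768.)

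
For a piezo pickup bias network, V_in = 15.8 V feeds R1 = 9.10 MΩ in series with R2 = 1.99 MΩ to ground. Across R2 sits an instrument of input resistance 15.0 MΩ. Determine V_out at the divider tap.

V_out ≈ 2.56 V

First combine the lower leg with the load: R2 ‖ R_L = 1.757 MΩ.
Then V_out = V_in · R2'/(R1 + R2') = 15.8 × 1.757/10.86 = 2.557 V.
(Unloaded it would be 2.84 V; the load pulls it down.)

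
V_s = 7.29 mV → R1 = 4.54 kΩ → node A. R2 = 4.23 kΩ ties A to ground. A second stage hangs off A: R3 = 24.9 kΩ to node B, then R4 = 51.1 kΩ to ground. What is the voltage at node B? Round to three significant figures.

V_B ≈ 2.30 mV

The second stage (R3 + R4 = 76.00 kΩ) loads node A in parallel with R2.
Effective lower resistance at A: R2 ‖ 76.00 = 4.007 kΩ.
First divider: V_A = V_s · 4.007/(4.54 + 4.007) = 3.418 mV.
Stage 2 is unloaded, so V_B = V_A · R4/(R3+R4) = 3.418 × 51.1/76.00 = 2.298 mV.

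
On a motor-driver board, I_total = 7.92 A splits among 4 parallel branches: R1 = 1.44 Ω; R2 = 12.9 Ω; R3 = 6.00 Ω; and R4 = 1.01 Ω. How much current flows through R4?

I ≈ 4.07 A

ΣG = 1/1.44 + 1/12.9 + 1/6.00 + 1/1.01 = 1.929.
R4 takes the fraction G_k/ΣG = 0.9901/1.929 = 0.5133, so I = 7.92 × 0.5133 = 4.066 A.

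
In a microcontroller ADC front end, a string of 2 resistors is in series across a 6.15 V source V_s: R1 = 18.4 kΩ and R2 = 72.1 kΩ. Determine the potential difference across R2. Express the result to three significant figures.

V ≈ 4.90 V

Series total: ΣR = 18.4 + 72.1 = 90.50 kΩ.
V = V_s · R/ΣR = 6.15 × 0.7967 = 4.900 V.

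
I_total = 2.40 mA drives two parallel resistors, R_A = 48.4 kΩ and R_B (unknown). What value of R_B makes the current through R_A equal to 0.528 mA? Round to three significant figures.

R_B ≈ 13.7 kΩ

The fraction through R_A equals R_B/(R_A+R_B).
With f = 0.2200, R_B = R_A · f/(1−f) = 48.4 × 0.2821 = 13.65 kΩ.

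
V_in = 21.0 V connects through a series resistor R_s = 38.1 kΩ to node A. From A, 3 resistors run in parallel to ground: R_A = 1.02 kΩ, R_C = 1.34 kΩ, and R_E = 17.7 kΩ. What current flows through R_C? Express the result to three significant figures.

Combine the parallel branches: R_p = (1/1.02 + 1/1.34 + 1/17.7)⁻¹ = 0.5608 kΩ.
V_A by voltage divider: V_A = 21.0 × 0.5608/(38.1 + 0.5608) = 0.3046 V.
I(R_C) = V_A / R_C = 0.3046/1.34 = 0.2273 mA.
(Equivalently: I_total = 0.5432 mA, then current-divider fraction G_k/ΣG = 0.4185.)

I ≈ 0.227 mA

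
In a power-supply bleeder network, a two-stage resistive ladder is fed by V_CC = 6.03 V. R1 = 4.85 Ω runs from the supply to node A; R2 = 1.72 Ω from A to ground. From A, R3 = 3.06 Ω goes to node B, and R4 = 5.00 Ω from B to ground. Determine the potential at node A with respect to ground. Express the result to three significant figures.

Looking into the second stage from A: R3 + R4 = 8.060 Ω appears in parallel with R2.
Effective lower resistance at A: R2 ‖ 8.060 = 1.418 Ω.
So V_A = 6.03 × 0.2262 = 1.364 V.

V_A ≈ 1.36 V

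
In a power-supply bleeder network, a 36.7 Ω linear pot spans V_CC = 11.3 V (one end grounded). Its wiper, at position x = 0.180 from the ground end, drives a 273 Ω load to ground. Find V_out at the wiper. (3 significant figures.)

V_out ≈ 1.99 V

The pot divides into 30.09 Ω above the wiper and 6.606 Ω below.
R_L loads the lower segment: effective lower R = 6.450 Ω.
Loaded-divider output: V_out = 11.3 × 0.1765 = 1.994 V.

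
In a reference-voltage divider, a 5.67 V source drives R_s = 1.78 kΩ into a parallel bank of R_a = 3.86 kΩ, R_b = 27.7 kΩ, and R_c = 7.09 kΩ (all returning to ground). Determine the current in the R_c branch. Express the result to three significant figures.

Parallel bank: R_p = 1/(1/3.86 + 1/27.7 + 1/7.09) = 2.292 kΩ.
V_A by voltage divider: V_A = 5.67 × 2.292/(1.78 + 2.292) = 3.192 V.
I(R_c) = V_A / R_c = 3.192/7.09 = 0.4502 mA.

I ≈ 0.450 mA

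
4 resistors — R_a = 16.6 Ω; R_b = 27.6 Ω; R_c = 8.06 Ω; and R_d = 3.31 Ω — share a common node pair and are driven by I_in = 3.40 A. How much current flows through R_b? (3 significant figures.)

ΣG = 1/16.6 + 1/27.6 + 1/8.06 + 1/3.31 = 0.5227.
Current divider: I(R_b) = I_in · G_k/ΣG = 3.40 × (0.03623/0.5227) = 3.40 × 0.06932 = 0.2357 A.

I ≈ 0.236 A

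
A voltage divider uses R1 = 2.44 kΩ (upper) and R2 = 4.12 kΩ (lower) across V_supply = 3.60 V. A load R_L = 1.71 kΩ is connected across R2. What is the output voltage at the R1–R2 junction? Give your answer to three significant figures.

V_out ≈ 1.19 V

The load sits in parallel with R2, giving an effective lower resistance R2' = R2·R_L/(R2+R_L) = 1.208 kΩ.
Now apply the divider: V_out = 3.60 × 0.3312 = 1.192 V.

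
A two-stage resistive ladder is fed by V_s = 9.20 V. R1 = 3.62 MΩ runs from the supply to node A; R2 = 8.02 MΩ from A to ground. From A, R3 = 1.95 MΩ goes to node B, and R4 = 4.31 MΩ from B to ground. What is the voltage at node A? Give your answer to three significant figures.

Looking into the second stage from A: R3 + R4 = 6.260 MΩ appears in parallel with R2.
R2 ‖ (R3+R4) = 3.516 MΩ.
So V_A = 9.20 × 0.4927 = 4.533 V.

V_A ≈ 4.53 V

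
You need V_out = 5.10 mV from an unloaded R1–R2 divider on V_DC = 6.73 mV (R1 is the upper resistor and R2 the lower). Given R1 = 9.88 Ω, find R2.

Required fraction k = V_out/V_DC = 0.7578.
Rearranging, R2 = R1·k/(1−k) = 9.88 × 3.129 = 30.91 Ω.

R2 ≈ 30.9 Ω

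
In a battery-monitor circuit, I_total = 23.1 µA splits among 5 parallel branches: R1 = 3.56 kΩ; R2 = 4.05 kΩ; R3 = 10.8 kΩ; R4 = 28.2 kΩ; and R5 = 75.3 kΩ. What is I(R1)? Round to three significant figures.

Total conductance ΣG = 1/3.56 + 1/4.05 + 1/10.8 + 1/28.2 + 1/75.3 = 0.6691 (units of 1/kΩ).
By the current-divider rule, I = I_total · G_k/ΣG = 23.1 × 0.4198 = 9.697 µA.

I ≈ 9.70 µA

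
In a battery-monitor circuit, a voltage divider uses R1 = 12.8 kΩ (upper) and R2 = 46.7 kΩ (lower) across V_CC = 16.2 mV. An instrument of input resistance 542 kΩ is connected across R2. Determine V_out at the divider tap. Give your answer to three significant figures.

First combine the lower leg with the load: R2 ‖ R_L = 43.00 kΩ.
Then V_out = V_CC · R2'/(R1 + R2') = 16.2 × 43.00/55.80 = 12.48 mV.

V_out ≈ 12.5 mV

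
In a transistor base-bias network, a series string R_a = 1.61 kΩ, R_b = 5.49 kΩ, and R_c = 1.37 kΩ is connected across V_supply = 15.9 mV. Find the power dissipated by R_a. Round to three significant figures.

P ≈ 5.67 nW

Series current I = V_supply/ΣR = 15.9/8.470 = 1.877 µA.
P = I²R = 3.524 × 1.61 = 5.674 nW.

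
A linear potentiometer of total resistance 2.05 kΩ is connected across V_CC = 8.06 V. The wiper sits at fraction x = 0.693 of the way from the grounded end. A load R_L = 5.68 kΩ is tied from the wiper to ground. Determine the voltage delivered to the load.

The pot divides into 0.6294 kΩ above the wiper and 1.421 kΩ below.
R_L loads the lower segment: effective lower R = 1.136 kΩ.
V_out = 8.06 × 1.136/(0.6294 + 1.136) = 5.187 V.
(Unloaded: V_out = x·V_CC = 5.59 V.)

V_out ≈ 5.19 V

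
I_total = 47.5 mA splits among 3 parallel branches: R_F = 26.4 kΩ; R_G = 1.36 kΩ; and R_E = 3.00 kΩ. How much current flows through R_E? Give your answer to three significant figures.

ΣG = 1/26.4 + 1/1.36 + 1/3.00 = 1.107.
Current divider: I(R_E) = I_total · G_k/ΣG = 47.5 × (0.3333/1.107) = 47.5 × 0.3012 = 14.31 mA.

I ≈ 14.3 mA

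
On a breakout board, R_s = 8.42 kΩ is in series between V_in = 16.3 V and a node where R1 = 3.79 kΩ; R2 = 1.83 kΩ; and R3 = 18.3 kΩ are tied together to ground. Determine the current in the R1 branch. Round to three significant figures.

I ≈ 0.519 mA

Combine the parallel branches: R_p = (1/3.79 + 1/1.83 + 1/18.3)⁻¹ = 1.156 kΩ.
V_A by voltage divider: V_A = 16.3 × 1.156/(8.42 + 1.156) = 1.968 V.
I(R1) = V_A / R1 = 1.968/3.79 = 0.5192 mA.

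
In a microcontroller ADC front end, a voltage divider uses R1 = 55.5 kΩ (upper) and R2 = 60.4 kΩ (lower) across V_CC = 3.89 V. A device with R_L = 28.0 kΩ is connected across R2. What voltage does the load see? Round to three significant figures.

V_out ≈ 0.997 V

First combine the lower leg with the load: R2 ‖ R_L = 19.13 kΩ.
Then V_out = V_CC · R2'/(R1 + R2') = 3.89 × 19.13/74.63 = 0.9972 V.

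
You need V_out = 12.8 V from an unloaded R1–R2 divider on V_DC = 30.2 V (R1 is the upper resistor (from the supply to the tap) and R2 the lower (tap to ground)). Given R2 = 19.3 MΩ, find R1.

R1 ≈ 26.2 MΩ

V_out/V_DC = R2/(R1+R2) = 0.4238.
Rearranging, R1 = R2·(1−k)/k = 19.3 × 1.359 = 26.24 MΩ.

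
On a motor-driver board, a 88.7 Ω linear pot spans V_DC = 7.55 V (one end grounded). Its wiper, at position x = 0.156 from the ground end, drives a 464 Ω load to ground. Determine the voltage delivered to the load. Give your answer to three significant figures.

The pot divides into 74.86 Ω above the wiper and 13.84 Ω below.
(x·R_p) ‖ R_L = 13.44 Ω.
V_out = 7.55 × 13.44/(74.86 + 13.44) = 1.149 V.

V_out ≈ 1.15 V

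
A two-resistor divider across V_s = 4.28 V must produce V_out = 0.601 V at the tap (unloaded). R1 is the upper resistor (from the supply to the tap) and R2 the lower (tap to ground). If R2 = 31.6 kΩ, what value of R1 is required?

V_out/V_s = R2/(R1+R2) = 0.1404.
Rearranging, R1 = R2·(1−k)/k = 31.6 × 6.121 = 193.4 kΩ.

R1 ≈ 193 kΩ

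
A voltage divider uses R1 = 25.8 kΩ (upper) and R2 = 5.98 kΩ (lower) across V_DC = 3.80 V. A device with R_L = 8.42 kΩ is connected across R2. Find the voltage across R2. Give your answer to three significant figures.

V_out ≈ 0.454 V

The load sits in parallel with R2, giving an effective lower resistance R2' = R2·R_L/(R2+R_L) = 3.497 kΩ.
Now apply the divider: V_out = 3.80 × 0.1194 = 0.4535 V.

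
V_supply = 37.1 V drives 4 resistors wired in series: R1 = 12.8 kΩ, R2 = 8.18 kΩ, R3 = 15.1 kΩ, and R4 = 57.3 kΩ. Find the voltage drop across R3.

V ≈ 6.00 V

ΣR = 12.8 + 8.18 + 15.1 + 57.3 = 93.38 kΩ.
Voltage divider: V = V_supply · (15.10 / 93.38) = 37.1 × 0.1617 = 5.999 V.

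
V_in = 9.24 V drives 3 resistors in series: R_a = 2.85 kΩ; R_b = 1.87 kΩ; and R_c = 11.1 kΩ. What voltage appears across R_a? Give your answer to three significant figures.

Total series resistance ΣR = 2.85 + 1.87 + 11.1 = 15.82 kΩ.
Voltage divider: V = V_in · (2.850 / 15.82) = 9.24 × 0.1802 = 1.665 V.

V ≈ 1.66 V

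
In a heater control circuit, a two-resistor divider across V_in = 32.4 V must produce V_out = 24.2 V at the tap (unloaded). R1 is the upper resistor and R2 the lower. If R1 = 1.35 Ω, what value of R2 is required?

The divider ratio is R2/(R1+R2) = 24.2/32.4 = 0.7469.
R2 = R1 · 0.7469/(1 − 0.7469) = 3.984 Ω.

R2 ≈ 3.98 Ω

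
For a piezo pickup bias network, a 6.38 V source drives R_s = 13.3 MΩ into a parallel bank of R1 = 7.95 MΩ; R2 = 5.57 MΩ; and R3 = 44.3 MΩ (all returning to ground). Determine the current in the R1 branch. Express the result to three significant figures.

I ≈ 0.150 µA

Combine the parallel branches: R_p = (1/7.95 + 1/5.57 + 1/44.3)⁻¹ = 3.050 MΩ.
V_A by voltage divider: V_A = 6.38 × 3.050/(13.3 + 3.050) = 1.190 V.
I(R1) = V_A / R1 = 1.190/7.95 = 0.1497 µA.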